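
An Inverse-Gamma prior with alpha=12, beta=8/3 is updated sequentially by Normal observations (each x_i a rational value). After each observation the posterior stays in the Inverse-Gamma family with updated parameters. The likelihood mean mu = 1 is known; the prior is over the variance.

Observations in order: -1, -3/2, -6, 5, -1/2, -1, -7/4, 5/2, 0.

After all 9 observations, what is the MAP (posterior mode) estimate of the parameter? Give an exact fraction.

obs 1: x=-1 → posterior Inverse-Gamma(25/2, 14/3)
obs 2: x=-3/2 → posterior Inverse-Gamma(13, 187/24)
obs 3: x=-6 → posterior Inverse-Gamma(27/2, 775/24)
obs 4: x=5 → posterior Inverse-Gamma(14, 967/24)
obs 5: x=-1/2 → posterior Inverse-Gamma(29/2, 497/12)
obs 6: x=-1 → posterior Inverse-Gamma(15, 521/12)
obs 7: x=-7/4 → posterior Inverse-Gamma(31/2, 4531/96)
obs 8: x=5/2 → posterior Inverse-Gamma(16, 4639/96)
obs 9: x=0 → posterior Inverse-Gamma(33/2, 4687/96)

4687/1680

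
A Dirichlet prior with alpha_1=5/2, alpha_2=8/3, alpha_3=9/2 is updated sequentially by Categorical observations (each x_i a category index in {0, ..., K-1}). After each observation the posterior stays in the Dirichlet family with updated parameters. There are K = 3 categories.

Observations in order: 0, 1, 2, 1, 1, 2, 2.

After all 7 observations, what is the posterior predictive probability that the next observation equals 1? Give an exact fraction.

17/50

obs 1: x=0 → posterior Dirichlet(7/2, 8/3, 9/2)
obs 2: x=1 → posterior Dirichlet(7/2, 11/3, 9/2)
obs 3: x=2 → posterior Dirichlet(7/2, 11/3, 11/2)
obs 4: x=1 → posterior Dirichlet(7/2, 14/3, 11/2)
obs 5: x=1 → posterior Dirichlet(7/2, 17/3, 11/2)
obs 6: x=2 → posterior Dirichlet(7/2, 17/3, 13/2)
obs 7: x=2 → posterior Dirichlet(7/2, 17/3, 15/2)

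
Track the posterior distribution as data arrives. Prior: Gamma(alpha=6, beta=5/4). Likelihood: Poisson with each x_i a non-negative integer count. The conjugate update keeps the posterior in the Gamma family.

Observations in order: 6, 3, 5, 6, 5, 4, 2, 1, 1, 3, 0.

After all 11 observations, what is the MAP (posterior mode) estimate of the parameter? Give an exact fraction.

obs 1: x=6 → posterior Gamma(12, 9/4)
obs 2: x=3 → posterior Gamma(15, 13/4)
obs 3: x=5 → posterior Gamma(20, 17/4)
obs 4: x=6 → posterior Gamma(26, 21/4)
obs 5: x=5 → posterior Gamma(31, 25/4)
obs 6: x=4 → posterior Gamma(35, 29/4)
obs 7: x=2 → posterior Gamma(37, 33/4)
obs 8: x=1 → posterior Gamma(38, 37/4)
obs 9: x=1 → posterior Gamma(39, 41/4)
obs 10: x=3 → posterior Gamma(42, 45/4)
obs 11: x=0 → posterior Gamma(42, 49/4)

164/49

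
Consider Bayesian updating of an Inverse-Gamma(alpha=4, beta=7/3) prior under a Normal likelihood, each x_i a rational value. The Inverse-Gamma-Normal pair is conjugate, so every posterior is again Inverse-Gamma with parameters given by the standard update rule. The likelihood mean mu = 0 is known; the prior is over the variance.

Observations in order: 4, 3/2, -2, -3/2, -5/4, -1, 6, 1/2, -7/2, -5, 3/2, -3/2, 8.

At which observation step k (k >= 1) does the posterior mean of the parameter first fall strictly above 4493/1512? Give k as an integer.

k = 3

obs 1: x=4 → posterior Inverse-Gamma(9/2, 31/3)
obs 2: x=3/2 → posterior Inverse-Gamma(5, 275/24)
obs 3: x=-2 → posterior Inverse-Gamma(11/2, 323/24)
obs 4: x=-3/2 → posterior Inverse-Gamma(6, 175/12)
obs 5: x=-5/4 → posterior Inverse-Gamma(13/2, 1475/96)
obs 6: x=-1 → posterior Inverse-Gamma(7, 1523/96)
obs 7: x=6 → posterior Inverse-Gamma(15/2, 3251/96)
obs 8: x=1/2 → posterior Inverse-Gamma(8, 3263/96)
obs 9: x=-7/2 → posterior Inverse-Gamma(17/2, 3851/96)
obs 10: x=-5 → posterior Inverse-Gamma(9, 5051/96)
obs 11: x=3/2 → posterior Inverse-Gamma(19/2, 5159/96)
obs 12: x=-3/2 → posterior Inverse-Gamma(10, 5267/96)
obs 13: x=8 → posterior Inverse-Gamma(21/2, 8339/96)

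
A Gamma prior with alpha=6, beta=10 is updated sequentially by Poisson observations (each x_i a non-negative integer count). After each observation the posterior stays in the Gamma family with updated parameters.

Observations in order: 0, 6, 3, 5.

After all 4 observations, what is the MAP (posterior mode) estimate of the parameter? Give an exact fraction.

obs 1: x=0 → posterior Gamma(6, 11)
obs 2: x=6 → posterior Gamma(12, 12)
obs 3: x=3 → posterior Gamma(15, 13)
obs 4: x=5 → posterior Gamma(20, 14)

19/14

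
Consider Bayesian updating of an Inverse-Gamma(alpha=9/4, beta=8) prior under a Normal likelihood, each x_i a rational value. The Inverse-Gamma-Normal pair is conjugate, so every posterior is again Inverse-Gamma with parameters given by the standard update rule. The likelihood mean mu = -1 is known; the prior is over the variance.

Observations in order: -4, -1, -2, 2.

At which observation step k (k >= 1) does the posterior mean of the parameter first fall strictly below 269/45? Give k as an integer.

obs 1: x=-4 → posterior Inverse-Gamma(11/4, 25/2)
obs 2: x=-1 → posterior Inverse-Gamma(13/4, 25/2)
obs 3: x=-2 → posterior Inverse-Gamma(15/4, 13)
obs 4: x=2 → posterior Inverse-Gamma(17/4, 35/2)

k = 2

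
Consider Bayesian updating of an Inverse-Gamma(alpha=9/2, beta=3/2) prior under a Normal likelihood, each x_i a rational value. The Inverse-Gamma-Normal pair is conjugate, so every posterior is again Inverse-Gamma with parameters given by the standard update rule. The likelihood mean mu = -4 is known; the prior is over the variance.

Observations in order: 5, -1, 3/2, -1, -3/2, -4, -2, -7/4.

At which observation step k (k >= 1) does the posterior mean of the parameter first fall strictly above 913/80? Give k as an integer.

k = 3

obs 1: x=5 → posterior Inverse-Gamma(5, 42)
obs 2: x=-1 → posterior Inverse-Gamma(11/2, 93/2)
obs 3: x=3/2 → posterior Inverse-Gamma(6, 493/8)
obs 4: x=-1 → posterior Inverse-Gamma(13/2, 529/8)
obs 5: x=-3/2 → posterior Inverse-Gamma(7, 277/4)
obs 6: x=-4 → posterior Inverse-Gamma(15/2, 277/4)
obs 7: x=-2 → posterior Inverse-Gamma(8, 285/4)
obs 8: x=-7/4 → posterior Inverse-Gamma(17/2, 2361/32)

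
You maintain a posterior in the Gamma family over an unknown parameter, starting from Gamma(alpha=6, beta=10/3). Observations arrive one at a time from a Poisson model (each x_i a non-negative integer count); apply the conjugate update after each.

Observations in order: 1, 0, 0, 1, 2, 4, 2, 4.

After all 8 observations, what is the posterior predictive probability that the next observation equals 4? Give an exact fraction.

obs 1: x=1 → posterior Gamma(7, 13/3)
obs 2: x=0 → posterior Gamma(7, 16/3)
obs 3: x=0 → posterior Gamma(7, 19/3)
obs 4: x=1 → posterior Gamma(8, 22/3)
obs 5: x=2 → posterior Gamma(10, 25/3)
obs 6: x=4 → posterior Gamma(14, 28/3)
obs 7: x=2 → posterior Gamma(16, 31/3)
obs 8: x=4 → posterior Gamma(20, 34/3)

3056693723870008054440431793214586880/43335257111193343900365036083324748961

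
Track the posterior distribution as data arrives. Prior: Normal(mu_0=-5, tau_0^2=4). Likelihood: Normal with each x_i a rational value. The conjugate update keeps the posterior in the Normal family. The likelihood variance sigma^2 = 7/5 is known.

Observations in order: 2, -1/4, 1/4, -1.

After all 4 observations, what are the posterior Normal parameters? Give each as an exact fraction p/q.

mu_0=-5/29, tau_0^2=28/87

obs 1: x=2 → posterior Normal(5/27, 28/27)
obs 2: x=-1/4 → posterior Normal(0, 28/47)
obs 3: x=1/4 → posterior Normal(5/67, 28/67)
obs 4: x=-1 → posterior Normal(-5/29, 28/87)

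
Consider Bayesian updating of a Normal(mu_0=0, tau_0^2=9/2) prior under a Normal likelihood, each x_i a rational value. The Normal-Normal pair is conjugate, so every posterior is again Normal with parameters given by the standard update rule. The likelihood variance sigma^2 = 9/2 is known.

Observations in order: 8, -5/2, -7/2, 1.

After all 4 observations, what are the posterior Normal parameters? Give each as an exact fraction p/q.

obs 1: x=8 → posterior Normal(4, 9/4)
obs 2: x=-5/2 → posterior Normal(11/6, 3/2)
obs 3: x=-7/2 → posterior Normal(1/2, 9/8)
obs 4: x=1 → posterior Normal(3/5, 9/10)

mu_0=3/5, tau_0^2=9/10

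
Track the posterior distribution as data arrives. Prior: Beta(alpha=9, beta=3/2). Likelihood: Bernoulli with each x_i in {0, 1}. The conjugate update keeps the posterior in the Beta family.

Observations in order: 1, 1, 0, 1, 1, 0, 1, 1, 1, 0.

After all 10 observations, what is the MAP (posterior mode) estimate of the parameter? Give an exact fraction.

30/37

obs 1: x=1 → posterior Beta(10, 3/2)
obs 2: x=1 → posterior Beta(11, 3/2)
obs 3: x=0 → posterior Beta(11, 5/2)
obs 4: x=1 → posterior Beta(12, 5/2)
obs 5: x=1 → posterior Beta(13, 5/2)
obs 6: x=0 → posterior Beta(13, 7/2)
obs 7: x=1 → posterior Beta(14, 7/2)
obs 8: x=1 → posterior Beta(15, 7/2)
obs 9: x=1 → posterior Beta(16, 7/2)
obs 10: x=0 → posterior Beta(16, 9/2)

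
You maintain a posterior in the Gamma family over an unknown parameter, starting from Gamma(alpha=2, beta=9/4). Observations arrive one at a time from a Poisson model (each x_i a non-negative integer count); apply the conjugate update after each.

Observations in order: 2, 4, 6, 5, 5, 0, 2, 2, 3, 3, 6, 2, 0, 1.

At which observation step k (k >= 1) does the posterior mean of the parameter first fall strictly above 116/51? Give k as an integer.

k = 3

obs 1: x=2 → posterior Gamma(4, 13/4)
obs 2: x=4 → posterior Gamma(8, 17/4)
obs 3: x=6 → posterior Gamma(14, 21/4)
obs 4: x=5 → posterior Gamma(19, 25/4)
obs 5: x=5 → posterior Gamma(24, 29/4)
obs 6: x=0 → posterior Gamma(24, 33/4)
obs 7: x=2 → posterior Gamma(26, 37/4)
obs 8: x=2 → posterior Gamma(28, 41/4)
obs 9: x=3 → posterior Gamma(31, 45/4)
obs 10: x=3 → posterior Gamma(34, 49/4)
obs 11: x=6 → posterior Gamma(40, 53/4)
obs 12: x=2 → posterior Gamma(42, 57/4)
obs 13: x=0 → posterior Gamma(42, 61/4)
obs 14: x=1 → posterior Gamma(43, 65/4)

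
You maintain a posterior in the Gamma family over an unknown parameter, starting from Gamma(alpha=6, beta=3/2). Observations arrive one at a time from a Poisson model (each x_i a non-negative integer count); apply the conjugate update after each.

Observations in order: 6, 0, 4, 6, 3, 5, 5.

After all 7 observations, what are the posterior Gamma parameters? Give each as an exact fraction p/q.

alpha=35, beta=17/2

obs 1: x=6 → posterior Gamma(12, 5/2)
obs 2: x=0 → posterior Gamma(12, 7/2)
obs 3: x=4 → posterior Gamma(16, 9/2)
obs 4: x=6 → posterior Gamma(22, 11/2)
obs 5: x=3 → posterior Gamma(25, 13/2)
obs 6: x=5 → posterior Gamma(30, 15/2)
obs 7: x=5 → posterior Gamma(35, 17/2)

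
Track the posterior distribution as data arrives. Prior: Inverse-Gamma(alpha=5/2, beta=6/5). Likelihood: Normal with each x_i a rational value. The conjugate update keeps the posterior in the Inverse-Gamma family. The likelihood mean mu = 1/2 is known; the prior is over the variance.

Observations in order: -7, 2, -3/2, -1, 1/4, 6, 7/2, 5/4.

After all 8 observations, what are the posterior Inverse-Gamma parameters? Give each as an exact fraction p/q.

alpha=13/2, beta=4281/80

obs 1: x=-7 → posterior Inverse-Gamma(3, 1173/40)
obs 2: x=2 → posterior Inverse-Gamma(7/2, 609/20)
obs 3: x=-3/2 → posterior Inverse-Gamma(4, 649/20)
obs 4: x=-1 → posterior Inverse-Gamma(9/2, 1343/40)
obs 5: x=1/4 → posterior Inverse-Gamma(5, 5377/160)
obs 6: x=6 → posterior Inverse-Gamma(11/2, 7797/160)
obs 7: x=7/2 → posterior Inverse-Gamma(6, 8517/160)
obs 8: x=5/4 → posterior Inverse-Gamma(13/2, 4281/80)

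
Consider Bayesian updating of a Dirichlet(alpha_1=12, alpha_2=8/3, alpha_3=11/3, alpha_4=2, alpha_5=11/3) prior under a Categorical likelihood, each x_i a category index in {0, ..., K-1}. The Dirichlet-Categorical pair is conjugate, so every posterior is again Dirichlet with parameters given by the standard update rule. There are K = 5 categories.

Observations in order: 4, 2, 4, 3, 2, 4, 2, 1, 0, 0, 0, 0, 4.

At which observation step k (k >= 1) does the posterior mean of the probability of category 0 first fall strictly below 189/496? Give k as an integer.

obs 1: x=4 → posterior Dirichlet(12, 8/3, 11/3, 2, 14/3)
obs 2: x=2 → posterior Dirichlet(12, 8/3, 14/3, 2, 14/3)
obs 3: x=4 → posterior Dirichlet(12, 8/3, 14/3, 2, 17/3)
obs 4: x=3 → posterior Dirichlet(12, 8/3, 14/3, 3, 17/3)
obs 5: x=2 → posterior Dirichlet(12, 8/3, 17/3, 3, 17/3)
obs 6: x=4 → posterior Dirichlet(12, 8/3, 17/3, 3, 20/3)
obs 7: x=2 → posterior Dirichlet(12, 8/3, 20/3, 3, 20/3)
obs 8: x=1 → posterior Dirichlet(12, 11/3, 20/3, 3, 20/3)
obs 9: x=0 → posterior Dirichlet(13, 11/3, 20/3, 3, 20/3)
obs 10: x=0 → posterior Dirichlet(14, 11/3, 20/3, 3, 20/3)
obs 11: x=0 → posterior Dirichlet(15, 11/3, 20/3, 3, 20/3)
obs 12: x=0 → posterior Dirichlet(16, 11/3, 20/3, 3, 20/3)
obs 13: x=4 → posterior Dirichlet(16, 11/3, 20/3, 3, 23/3)

k = 8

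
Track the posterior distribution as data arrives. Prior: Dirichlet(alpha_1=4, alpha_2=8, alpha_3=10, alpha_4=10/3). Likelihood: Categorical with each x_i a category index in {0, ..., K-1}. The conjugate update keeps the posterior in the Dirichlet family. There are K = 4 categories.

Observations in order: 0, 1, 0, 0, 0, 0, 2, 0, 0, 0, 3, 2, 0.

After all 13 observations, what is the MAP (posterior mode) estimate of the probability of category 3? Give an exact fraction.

10/103

obs 1: x=0 → posterior Dirichlet(5, 8, 10, 10/3)
obs 2: x=1 → posterior Dirichlet(5, 9, 10, 10/3)
obs 3: x=0 → posterior Dirichlet(6, 9, 10, 10/3)
obs 4: x=0 → posterior Dirichlet(7, 9, 10, 10/3)
obs 5: x=0 → posterior Dirichlet(8, 9, 10, 10/3)
obs 6: x=0 → posterior Dirichlet(9, 9, 10, 10/3)
obs 7: x=2 → posterior Dirichlet(9, 9, 11, 10/3)
obs 8: x=0 → posterior Dirichlet(10, 9, 11, 10/3)
obs 9: x=0 → posterior Dirichlet(11, 9, 11, 10/3)
obs 10: x=0 → posterior Dirichlet(12, 9, 11, 10/3)
obs 11: x=3 → posterior Dirichlet(12, 9, 11, 13/3)
obs 12: x=2 → posterior Dirichlet(12, 9, 12, 13/3)
obs 13: x=0 → posterior Dirichlet(13, 9, 12, 13/3)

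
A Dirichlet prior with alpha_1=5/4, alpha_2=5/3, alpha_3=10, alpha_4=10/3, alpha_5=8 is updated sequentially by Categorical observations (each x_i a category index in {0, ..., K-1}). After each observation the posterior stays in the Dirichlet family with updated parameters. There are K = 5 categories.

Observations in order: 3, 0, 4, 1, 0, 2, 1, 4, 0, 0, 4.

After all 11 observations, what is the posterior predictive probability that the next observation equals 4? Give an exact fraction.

44/141

obs 1: x=3 → posterior Dirichlet(5/4, 5/3, 10, 13/3, 8)
obs 2: x=0 → posterior Dirichlet(9/4, 5/3, 10, 13/3, 8)
obs 3: x=4 → posterior Dirichlet(9/4, 5/3, 10, 13/3, 9)
obs 4: x=1 → posterior Dirichlet(9/4, 8/3, 10, 13/3, 9)
obs 5: x=0 → posterior Dirichlet(13/4, 8/3, 10, 13/3, 9)
obs 6: x=2 → posterior Dirichlet(13/4, 8/3, 11, 13/3, 9)
obs 7: x=1 → posterior Dirichlet(13/4, 11/3, 11, 13/3, 9)
obs 8: x=4 → posterior Dirichlet(13/4, 11/3, 11, 13/3, 10)
obs 9: x=0 → posterior Dirichlet(17/4, 11/3, 11, 13/3, 10)
obs 10: x=0 → posterior Dirichlet(21/4, 11/3, 11, 13/3, 10)
obs 11: x=4 → posterior Dirichlet(21/4, 11/3, 11, 13/3, 11)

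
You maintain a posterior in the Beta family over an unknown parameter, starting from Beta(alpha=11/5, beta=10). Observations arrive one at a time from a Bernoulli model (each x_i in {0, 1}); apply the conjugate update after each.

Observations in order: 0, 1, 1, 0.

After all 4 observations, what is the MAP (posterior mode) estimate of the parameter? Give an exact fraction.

obs 1: x=0 → posterior Beta(11/5, 11)
obs 2: x=1 → posterior Beta(16/5, 11)
obs 3: x=1 → posterior Beta(21/5, 11)
obs 4: x=0 → posterior Beta(21/5, 12)

16/71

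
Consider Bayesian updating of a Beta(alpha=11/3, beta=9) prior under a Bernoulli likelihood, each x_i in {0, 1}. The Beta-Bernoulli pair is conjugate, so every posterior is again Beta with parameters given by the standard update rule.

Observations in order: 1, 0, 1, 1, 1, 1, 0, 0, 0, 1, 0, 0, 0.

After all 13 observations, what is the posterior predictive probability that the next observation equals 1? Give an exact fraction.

29/77

obs 1: x=1 → posterior Beta(14/3, 9)
obs 2: x=0 → posterior Beta(14/3, 10)
obs 3: x=1 → posterior Beta(17/3, 10)
obs 4: x=1 → posterior Beta(20/3, 10)
obs 5: x=1 → posterior Beta(23/3, 10)
obs 6: x=1 → posterior Beta(26/3, 10)
obs 7: x=0 → posterior Beta(26/3, 11)
obs 8: x=0 → posterior Beta(26/3, 12)
obs 9: x=0 → posterior Beta(26/3, 13)
obs 10: x=1 → posterior Beta(29/3, 13)
obs 11: x=0 → posterior Beta(29/3, 14)
obs 12: x=0 → posterior Beta(29/3, 15)
obs 13: x=0 → posterior Beta(29/3, 16)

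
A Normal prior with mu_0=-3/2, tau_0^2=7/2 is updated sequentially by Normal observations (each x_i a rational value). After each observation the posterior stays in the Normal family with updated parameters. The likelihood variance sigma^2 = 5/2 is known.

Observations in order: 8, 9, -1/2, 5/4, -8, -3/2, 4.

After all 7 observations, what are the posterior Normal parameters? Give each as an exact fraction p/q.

mu_0=313/216, tau_0^2=35/108

obs 1: x=8 → posterior Normal(97/24, 35/24)
obs 2: x=9 → posterior Normal(223/38, 35/38)
obs 3: x=-1/2 → posterior Normal(54/13, 35/52)
obs 4: x=5/4 → posterior Normal(467/132, 35/66)
obs 5: x=-8 → posterior Normal(243/160, 7/16)
obs 6: x=-3/2 → posterior Normal(201/188, 35/94)
obs 7: x=4 → posterior Normal(313/216, 35/108)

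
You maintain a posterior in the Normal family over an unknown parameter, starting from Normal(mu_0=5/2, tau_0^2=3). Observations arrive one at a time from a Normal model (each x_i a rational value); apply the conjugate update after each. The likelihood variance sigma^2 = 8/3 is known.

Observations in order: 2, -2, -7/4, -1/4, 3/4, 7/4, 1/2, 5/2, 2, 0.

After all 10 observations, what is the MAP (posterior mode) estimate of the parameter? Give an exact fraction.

139/196

obs 1: x=2 → posterior Normal(38/17, 24/17)
obs 2: x=-2 → posterior Normal(10/13, 12/13)
obs 3: x=-7/4 → posterior Normal(17/140, 24/35)
obs 4: x=-1/4 → posterior Normal(1/22, 6/11)
obs 5: x=3/4 → posterior Normal(35/212, 24/53)
obs 6: x=7/4 → posterior Normal(49/124, 12/31)
obs 7: x=1/2 → posterior Normal(29/71, 24/71)
obs 8: x=5/2 → posterior Normal(103/160, 3/10)
obs 9: x=2 → posterior Normal(139/178, 24/89)
obs 10: x=0 → posterior Normal(139/196, 12/49)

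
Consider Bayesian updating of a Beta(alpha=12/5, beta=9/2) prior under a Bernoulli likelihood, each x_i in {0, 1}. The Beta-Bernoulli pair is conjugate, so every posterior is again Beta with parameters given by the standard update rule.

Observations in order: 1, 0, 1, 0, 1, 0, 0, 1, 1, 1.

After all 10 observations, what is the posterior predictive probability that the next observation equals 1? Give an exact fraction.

obs 1: x=1 → posterior Beta(17/5, 9/2)
obs 2: x=0 → posterior Beta(17/5, 11/2)
obs 3: x=1 → posterior Beta(22/5, 11/2)
obs 4: x=0 → posterior Beta(22/5, 13/2)
obs 5: x=1 → posterior Beta(27/5, 13/2)
obs 6: x=0 → posterior Beta(27/5, 15/2)
obs 7: x=0 → posterior Beta(27/5, 17/2)
obs 8: x=1 → posterior Beta(32/5, 17/2)
obs 9: x=1 → posterior Beta(37/5, 17/2)
obs 10: x=1 → posterior Beta(42/5, 17/2)

84/169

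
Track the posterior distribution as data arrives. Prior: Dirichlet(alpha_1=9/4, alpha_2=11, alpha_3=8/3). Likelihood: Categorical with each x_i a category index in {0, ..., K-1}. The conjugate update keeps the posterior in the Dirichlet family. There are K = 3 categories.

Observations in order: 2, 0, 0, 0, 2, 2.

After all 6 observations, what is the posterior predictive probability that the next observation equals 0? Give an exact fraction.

obs 1: x=2 → posterior Dirichlet(9/4, 11, 11/3)
obs 2: x=0 → posterior Dirichlet(13/4, 11, 11/3)
obs 3: x=0 → posterior Dirichlet(17/4, 11, 11/3)
obs 4: x=0 → posterior Dirichlet(21/4, 11, 11/3)
obs 5: x=2 → posterior Dirichlet(21/4, 11, 14/3)
obs 6: x=2 → posterior Dirichlet(21/4, 11, 17/3)

63/263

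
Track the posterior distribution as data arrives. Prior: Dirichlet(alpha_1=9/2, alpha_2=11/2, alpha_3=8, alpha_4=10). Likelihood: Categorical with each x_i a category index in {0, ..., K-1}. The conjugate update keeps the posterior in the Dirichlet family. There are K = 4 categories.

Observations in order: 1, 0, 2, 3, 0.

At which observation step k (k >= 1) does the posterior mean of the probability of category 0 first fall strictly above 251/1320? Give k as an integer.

k = 5

obs 1: x=1 → posterior Dirichlet(9/2, 13/2, 8, 10)
obs 2: x=0 → posterior Dirichlet(11/2, 13/2, 8, 10)
obs 3: x=2 → posterior Dirichlet(11/2, 13/2, 9, 10)
obs 4: x=3 → posterior Dirichlet(11/2, 13/2, 9, 11)
obs 5: x=0 → posterior Dirichlet(13/2, 13/2, 9, 11)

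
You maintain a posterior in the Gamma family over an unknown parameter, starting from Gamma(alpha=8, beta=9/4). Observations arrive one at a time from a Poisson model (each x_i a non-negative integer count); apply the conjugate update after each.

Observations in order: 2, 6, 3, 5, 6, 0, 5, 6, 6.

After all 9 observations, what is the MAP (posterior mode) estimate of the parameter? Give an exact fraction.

obs 1: x=2 → posterior Gamma(10, 13/4)
obs 2: x=6 → posterior Gamma(16, 17/4)
obs 3: x=3 → posterior Gamma(19, 21/4)
obs 4: x=5 → posterior Gamma(24, 25/4)
obs 5: x=6 → posterior Gamma(30, 29/4)
obs 6: x=0 → posterior Gamma(30, 33/4)
obs 7: x=5 → posterior Gamma(35, 37/4)
obs 8: x=6 → posterior Gamma(41, 41/4)
obs 9: x=6 → posterior Gamma(47, 45/4)

184/45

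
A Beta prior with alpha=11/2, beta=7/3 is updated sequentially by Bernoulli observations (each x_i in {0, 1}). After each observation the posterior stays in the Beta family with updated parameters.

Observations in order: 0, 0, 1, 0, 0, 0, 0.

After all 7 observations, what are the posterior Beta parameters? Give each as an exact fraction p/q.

obs 1: x=0 → posterior Beta(11/2, 10/3)
obs 2: x=0 → posterior Beta(11/2, 13/3)
obs 3: x=1 → posterior Beta(13/2, 13/3)
obs 4: x=0 → posterior Beta(13/2, 16/3)
obs 5: x=0 → posterior Beta(13/2, 19/3)
obs 6: x=0 → posterior Beta(13/2, 22/3)
obs 7: x=0 → posterior Beta(13/2, 25/3)

alpha=13/2, beta=25/3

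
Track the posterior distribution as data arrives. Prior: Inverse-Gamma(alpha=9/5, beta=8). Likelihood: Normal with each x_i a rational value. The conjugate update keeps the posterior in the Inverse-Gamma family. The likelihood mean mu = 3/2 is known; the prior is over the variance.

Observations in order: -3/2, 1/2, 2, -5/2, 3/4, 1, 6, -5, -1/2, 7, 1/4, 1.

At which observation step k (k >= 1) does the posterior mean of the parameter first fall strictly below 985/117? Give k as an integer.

obs 1: x=-3/2 → posterior Inverse-Gamma(23/10, 25/2)
obs 2: x=1/2 → posterior Inverse-Gamma(14/5, 13)
obs 3: x=2 → posterior Inverse-Gamma(33/10, 105/8)
obs 4: x=-5/2 → posterior Inverse-Gamma(19/5, 169/8)
obs 5: x=3/4 → posterior Inverse-Gamma(43/10, 685/32)
obs 6: x=1 → posterior Inverse-Gamma(24/5, 689/32)
obs 7: x=6 → posterior Inverse-Gamma(53/10, 1013/32)
obs 8: x=-5 → posterior Inverse-Gamma(29/5, 1689/32)
obs 9: x=-1/2 → posterior Inverse-Gamma(63/10, 1753/32)
obs 10: x=7 → posterior Inverse-Gamma(34/5, 2237/32)
obs 11: x=1/4 → posterior Inverse-Gamma(73/10, 1131/16)
obs 12: x=1 → posterior Inverse-Gamma(39/5, 1133/16)

k = 2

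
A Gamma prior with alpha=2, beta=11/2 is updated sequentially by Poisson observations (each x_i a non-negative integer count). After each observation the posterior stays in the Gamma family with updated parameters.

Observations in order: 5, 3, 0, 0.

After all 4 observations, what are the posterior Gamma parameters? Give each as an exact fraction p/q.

alpha=10, beta=19/2

obs 1: x=5 → posterior Gamma(7, 13/2)
obs 2: x=3 → posterior Gamma(10, 15/2)
obs 3: x=0 → posterior Gamma(10, 17/2)
obs 4: x=0 → posterior Gamma(10, 19/2)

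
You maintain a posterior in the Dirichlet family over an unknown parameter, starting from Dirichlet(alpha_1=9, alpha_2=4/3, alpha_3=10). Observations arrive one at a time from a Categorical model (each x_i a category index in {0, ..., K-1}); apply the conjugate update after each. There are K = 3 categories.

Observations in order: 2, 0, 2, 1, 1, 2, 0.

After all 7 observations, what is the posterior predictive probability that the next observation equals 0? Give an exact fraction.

obs 1: x=2 → posterior Dirichlet(9, 4/3, 11)
obs 2: x=0 → posterior Dirichlet(10, 4/3, 11)
obs 3: x=2 → posterior Dirichlet(10, 4/3, 12)
obs 4: x=1 → posterior Dirichlet(10, 7/3, 12)
obs 5: x=1 → posterior Dirichlet(10, 10/3, 12)
obs 6: x=2 → posterior Dirichlet(10, 10/3, 13)
obs 7: x=0 → posterior Dirichlet(11, 10/3, 13)

33/82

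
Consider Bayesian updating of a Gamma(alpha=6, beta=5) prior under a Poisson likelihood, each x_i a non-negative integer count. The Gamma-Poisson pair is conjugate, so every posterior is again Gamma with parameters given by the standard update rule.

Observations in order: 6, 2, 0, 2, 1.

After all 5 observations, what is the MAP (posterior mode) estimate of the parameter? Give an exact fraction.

obs 1: x=6 → posterior Gamma(12, 6)
obs 2: x=2 → posterior Gamma(14, 7)
obs 3: x=0 → posterior Gamma(14, 8)
obs 4: x=2 → posterior Gamma(16, 9)
obs 5: x=1 → posterior Gamma(17, 10)

8/5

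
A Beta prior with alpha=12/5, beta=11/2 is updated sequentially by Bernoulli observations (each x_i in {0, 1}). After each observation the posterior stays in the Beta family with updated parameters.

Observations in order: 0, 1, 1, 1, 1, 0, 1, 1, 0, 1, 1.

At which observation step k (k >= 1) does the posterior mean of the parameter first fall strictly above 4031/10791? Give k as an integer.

obs 1: x=0 → posterior Beta(12/5, 13/2)
obs 2: x=1 → posterior Beta(17/5, 13/2)
obs 3: x=1 → posterior Beta(22/5, 13/2)
obs 4: x=1 → posterior Beta(27/5, 13/2)
obs 5: x=1 → posterior Beta(32/5, 13/2)
obs 6: x=0 → posterior Beta(32/5, 15/2)
obs 7: x=1 → posterior Beta(37/5, 15/2)
obs 8: x=1 → posterior Beta(42/5, 15/2)
obs 9: x=0 → posterior Beta(42/5, 17/2)
obs 10: x=1 → posterior Beta(47/5, 17/2)
obs 11: x=1 → posterior Beta(52/5, 17/2)

k = 3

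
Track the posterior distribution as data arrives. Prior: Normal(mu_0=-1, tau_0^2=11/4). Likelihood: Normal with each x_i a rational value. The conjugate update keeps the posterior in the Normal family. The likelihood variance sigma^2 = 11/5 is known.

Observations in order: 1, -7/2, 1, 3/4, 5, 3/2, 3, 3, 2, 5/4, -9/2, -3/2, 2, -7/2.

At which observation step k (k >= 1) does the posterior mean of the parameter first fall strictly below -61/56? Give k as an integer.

k = 2

obs 1: x=1 → posterior Normal(1/9, 11/9)
obs 2: x=-7/2 → posterior Normal(-33/28, 11/14)
obs 3: x=1 → posterior Normal(-23/38, 11/19)
obs 4: x=3/4 → posterior Normal(-31/96, 11/24)
obs 5: x=5 → posterior Normal(69/116, 11/29)
obs 6: x=3/2 → posterior Normal(99/136, 11/34)
obs 7: x=3 → posterior Normal(53/52, 11/39)
obs 8: x=3 → posterior Normal(219/176, 1/4)
obs 9: x=2 → posterior Normal(37/28, 11/49)
obs 10: x=5/4 → posterior Normal(71/54, 11/54)
obs 11: x=-9/2 → posterior Normal(97/118, 11/59)
obs 12: x=-3/2 → posterior Normal(41/64, 11/64)
obs 13: x=2 → posterior Normal(17/23, 11/69)
obs 14: x=-7/2 → posterior Normal(67/148, 11/74)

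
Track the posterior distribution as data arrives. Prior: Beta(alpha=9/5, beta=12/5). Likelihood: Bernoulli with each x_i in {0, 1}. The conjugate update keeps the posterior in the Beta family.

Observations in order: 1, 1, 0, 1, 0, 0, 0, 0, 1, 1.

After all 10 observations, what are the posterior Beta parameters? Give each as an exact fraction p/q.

alpha=34/5, beta=37/5

obs 1: x=1 → posterior Beta(14/5, 12/5)
obs 2: x=1 → posterior Beta(19/5, 12/5)
obs 3: x=0 → posterior Beta(19/5, 17/5)
obs 4: x=1 → posterior Beta(24/5, 17/5)
obs 5: x=0 → posterior Beta(24/5, 22/5)
obs 6: x=0 → posterior Beta(24/5, 27/5)
obs 7: x=0 → posterior Beta(24/5, 32/5)
obs 8: x=0 → posterior Beta(24/5, 37/5)
obs 9: x=1 → posterior Beta(29/5, 37/5)
obs 10: x=1 → posterior Beta(34/5, 37/5)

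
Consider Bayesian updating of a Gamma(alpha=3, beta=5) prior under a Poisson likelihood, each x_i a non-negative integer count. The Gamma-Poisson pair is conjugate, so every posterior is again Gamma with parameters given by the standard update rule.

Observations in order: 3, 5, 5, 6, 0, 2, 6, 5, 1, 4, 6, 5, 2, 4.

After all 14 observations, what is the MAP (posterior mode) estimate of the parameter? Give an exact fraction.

obs 1: x=3 → posterior Gamma(6, 6)
obs 2: x=5 → posterior Gamma(11, 7)
obs 3: x=5 → posterior Gamma(16, 8)
obs 4: x=6 → posterior Gamma(22, 9)
obs 5: x=0 → posterior Gamma(22, 10)
obs 6: x=2 → posterior Gamma(24, 11)
obs 7: x=6 → posterior Gamma(30, 12)
obs 8: x=5 → posterior Gamma(35, 13)
obs 9: x=1 → posterior Gamma(36, 14)
obs 10: x=4 → posterior Gamma(40, 15)
obs 11: x=6 → posterior Gamma(46, 16)
obs 12: x=5 → posterior Gamma(51, 17)
obs 13: x=2 → posterior Gamma(53, 18)
obs 14: x=4 → posterior Gamma(57, 19)

56/19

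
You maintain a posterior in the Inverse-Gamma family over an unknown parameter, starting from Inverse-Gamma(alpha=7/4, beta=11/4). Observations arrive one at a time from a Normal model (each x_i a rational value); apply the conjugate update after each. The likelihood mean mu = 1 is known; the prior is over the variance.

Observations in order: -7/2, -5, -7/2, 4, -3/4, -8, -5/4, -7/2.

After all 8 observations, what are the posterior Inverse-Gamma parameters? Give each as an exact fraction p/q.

alpha=23/4, beta=1603/16

obs 1: x=-7/2 → posterior Inverse-Gamma(9/4, 103/8)
obs 2: x=-5 → posterior Inverse-Gamma(11/4, 247/8)
obs 3: x=-7/2 → posterior Inverse-Gamma(13/4, 41)
obs 4: x=4 → posterior Inverse-Gamma(15/4, 91/2)
obs 5: x=-3/4 → posterior Inverse-Gamma(17/4, 1505/32)
obs 6: x=-8 → posterior Inverse-Gamma(19/4, 2801/32)
obs 7: x=-5/4 → posterior Inverse-Gamma(21/4, 1441/16)
obs 8: x=-7/2 → posterior Inverse-Gamma(23/4, 1603/16)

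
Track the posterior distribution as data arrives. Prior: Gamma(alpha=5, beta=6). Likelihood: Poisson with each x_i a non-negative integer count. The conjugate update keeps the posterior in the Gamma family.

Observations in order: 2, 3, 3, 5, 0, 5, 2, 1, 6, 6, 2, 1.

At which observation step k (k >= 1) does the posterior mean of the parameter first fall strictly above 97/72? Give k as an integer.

k = 3

obs 1: x=2 → posterior Gamma(7, 7)
obs 2: x=3 → posterior Gamma(10, 8)
obs 3: x=3 → posterior Gamma(13, 9)
obs 4: x=5 → posterior Gamma(18, 10)
obs 5: x=0 → posterior Gamma(18, 11)
obs 6: x=5 → posterior Gamma(23, 12)
obs 7: x=2 → posterior Gamma(25, 13)
obs 8: x=1 → posterior Gamma(26, 14)
obs 9: x=6 → posterior Gamma(32, 15)
obs 10: x=6 → posterior Gamma(38, 16)
obs 11: x=2 → posterior Gamma(40, 17)
obs 12: x=1 → posterior Gamma(41, 18)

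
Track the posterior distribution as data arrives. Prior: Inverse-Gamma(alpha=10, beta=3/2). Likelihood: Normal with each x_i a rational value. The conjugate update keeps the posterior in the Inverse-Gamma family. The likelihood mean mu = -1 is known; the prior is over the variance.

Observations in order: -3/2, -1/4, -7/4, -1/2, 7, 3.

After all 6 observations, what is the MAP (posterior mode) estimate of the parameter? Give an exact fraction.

obs 1: x=-3/2 → posterior Inverse-Gamma(21/2, 13/8)
obs 2: x=-1/4 → posterior Inverse-Gamma(11, 61/32)
obs 3: x=-7/4 → posterior Inverse-Gamma(23/2, 35/16)
obs 4: x=-1/2 → posterior Inverse-Gamma(12, 37/16)
obs 5: x=7 → posterior Inverse-Gamma(25/2, 549/16)
obs 6: x=3 → posterior Inverse-Gamma(13, 677/16)

677/224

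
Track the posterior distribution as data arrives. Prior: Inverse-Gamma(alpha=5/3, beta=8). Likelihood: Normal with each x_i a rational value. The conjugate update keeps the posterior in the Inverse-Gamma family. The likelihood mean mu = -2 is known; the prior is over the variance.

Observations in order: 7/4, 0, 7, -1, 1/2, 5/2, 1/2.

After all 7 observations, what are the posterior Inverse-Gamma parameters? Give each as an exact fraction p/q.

obs 1: x=7/4 → posterior Inverse-Gamma(13/6, 481/32)
obs 2: x=0 → posterior Inverse-Gamma(8/3, 545/32)
obs 3: x=7 → posterior Inverse-Gamma(19/6, 1841/32)
obs 4: x=-1 → posterior Inverse-Gamma(11/3, 1857/32)
obs 5: x=1/2 → posterior Inverse-Gamma(25/6, 1957/32)
obs 6: x=5/2 → posterior Inverse-Gamma(14/3, 2281/32)
obs 7: x=1/2 → posterior Inverse-Gamma(31/6, 2381/32)

alpha=31/6, beta=2381/32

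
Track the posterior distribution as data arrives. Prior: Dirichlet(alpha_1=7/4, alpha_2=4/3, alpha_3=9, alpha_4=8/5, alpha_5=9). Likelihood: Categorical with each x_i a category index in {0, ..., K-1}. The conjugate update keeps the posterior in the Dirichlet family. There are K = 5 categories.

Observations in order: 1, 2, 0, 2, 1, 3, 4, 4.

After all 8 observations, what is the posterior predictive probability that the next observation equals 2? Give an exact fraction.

660/1841

obs 1: x=1 → posterior Dirichlet(7/4, 7/3, 9, 8/5, 9)
obs 2: x=2 → posterior Dirichlet(7/4, 7/3, 10, 8/5, 9)
obs 3: x=0 → posterior Dirichlet(11/4, 7/3, 10, 8/5, 9)
obs 4: x=2 → posterior Dirichlet(11/4, 7/3, 11, 8/5, 9)
obs 5: x=1 → posterior Dirichlet(11/4, 10/3, 11, 8/5, 9)
obs 6: x=3 → posterior Dirichlet(11/4, 10/3, 11, 13/5, 9)
obs 7: x=4 → posterior Dirichlet(11/4, 10/3, 11, 13/5, 10)
obs 8: x=4 → posterior Dirichlet(11/4, 10/3, 11, 13/5, 11)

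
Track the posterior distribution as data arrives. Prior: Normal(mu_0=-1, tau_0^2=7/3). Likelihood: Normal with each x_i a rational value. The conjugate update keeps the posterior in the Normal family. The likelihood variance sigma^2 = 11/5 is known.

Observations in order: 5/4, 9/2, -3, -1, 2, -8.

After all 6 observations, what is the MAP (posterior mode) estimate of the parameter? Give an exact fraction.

-727/972

obs 1: x=5/4 → posterior Normal(43/272, 77/68)
obs 2: x=9/2 → posterior Normal(673/412, 77/103)
obs 3: x=-3 → posterior Normal(11/24, 77/138)
obs 4: x=-1 → posterior Normal(113/692, 77/173)
obs 5: x=2 → posterior Normal(393/832, 77/208)
obs 6: x=-8 → posterior Normal(-727/972, 77/243)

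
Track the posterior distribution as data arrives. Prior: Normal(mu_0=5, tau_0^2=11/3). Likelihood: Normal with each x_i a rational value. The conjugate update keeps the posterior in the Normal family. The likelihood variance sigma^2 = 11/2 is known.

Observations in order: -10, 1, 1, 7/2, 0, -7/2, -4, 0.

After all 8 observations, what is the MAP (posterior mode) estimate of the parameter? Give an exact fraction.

obs 1: x=-10 → posterior Normal(-1, 11/5)
obs 2: x=1 → posterior Normal(-3/7, 11/7)
obs 3: x=1 → posterior Normal(-1/9, 11/9)
obs 4: x=7/2 → posterior Normal(6/11, 1)
obs 5: x=0 → posterior Normal(6/13, 11/13)
obs 6: x=-7/2 → posterior Normal(-1/15, 11/15)
obs 7: x=-4 → posterior Normal(-9/17, 11/17)
obs 8: x=0 → posterior Normal(-9/19, 11/19)

-9/19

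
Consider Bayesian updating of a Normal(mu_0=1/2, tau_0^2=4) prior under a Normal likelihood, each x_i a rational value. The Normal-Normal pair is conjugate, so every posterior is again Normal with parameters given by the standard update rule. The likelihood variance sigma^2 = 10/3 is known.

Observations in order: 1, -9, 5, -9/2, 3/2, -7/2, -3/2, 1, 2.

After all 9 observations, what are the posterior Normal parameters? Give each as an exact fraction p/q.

obs 1: x=1 → posterior Normal(17/22, 20/11)
obs 2: x=-9 → posterior Normal(-91/34, 20/17)
obs 3: x=5 → posterior Normal(-31/46, 20/23)
obs 4: x=-9/2 → posterior Normal(-85/58, 20/29)
obs 5: x=3/2 → posterior Normal(-67/70, 4/7)
obs 6: x=-7/2 → posterior Normal(-109/82, 20/41)
obs 7: x=-3/2 → posterior Normal(-127/94, 20/47)
obs 8: x=1 → posterior Normal(-115/106, 20/53)
obs 9: x=2 → posterior Normal(-91/118, 20/59)

mu_0=-91/118, tau_0^2=20/59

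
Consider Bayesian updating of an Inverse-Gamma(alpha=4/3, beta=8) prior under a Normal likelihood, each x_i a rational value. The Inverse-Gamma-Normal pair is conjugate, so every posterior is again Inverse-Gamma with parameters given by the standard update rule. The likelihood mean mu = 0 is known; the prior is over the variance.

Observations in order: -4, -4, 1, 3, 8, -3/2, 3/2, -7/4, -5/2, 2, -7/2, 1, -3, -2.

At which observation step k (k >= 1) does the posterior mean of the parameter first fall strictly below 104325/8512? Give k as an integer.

obs 1: x=-4 → posterior Inverse-Gamma(11/6, 16)
obs 2: x=-4 → posterior Inverse-Gamma(7/3, 24)
obs 3: x=1 → posterior Inverse-Gamma(17/6, 49/2)
obs 4: x=3 → posterior Inverse-Gamma(10/3, 29)
obs 5: x=8 → posterior Inverse-Gamma(23/6, 61)
obs 6: x=-3/2 → posterior Inverse-Gamma(13/3, 497/8)
obs 7: x=3/2 → posterior Inverse-Gamma(29/6, 253/4)
obs 8: x=-7/4 → posterior Inverse-Gamma(16/3, 2073/32)
obs 9: x=-5/2 → posterior Inverse-Gamma(35/6, 2173/32)
obs 10: x=2 → posterior Inverse-Gamma(19/3, 2237/32)
obs 11: x=-7/2 → posterior Inverse-Gamma(41/6, 2433/32)
obs 12: x=1 → posterior Inverse-Gamma(22/3, 2449/32)
obs 13: x=-3 → posterior Inverse-Gamma(47/6, 2593/32)
obs 14: x=-2 → posterior Inverse-Gamma(25/3, 2657/32)

k = 12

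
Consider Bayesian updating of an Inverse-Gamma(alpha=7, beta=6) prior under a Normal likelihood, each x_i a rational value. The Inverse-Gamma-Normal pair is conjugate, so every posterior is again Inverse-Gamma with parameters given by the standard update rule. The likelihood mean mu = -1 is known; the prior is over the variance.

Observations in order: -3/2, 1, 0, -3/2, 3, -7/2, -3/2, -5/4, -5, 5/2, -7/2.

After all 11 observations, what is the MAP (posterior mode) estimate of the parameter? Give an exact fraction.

obs 1: x=-3/2 → posterior Inverse-Gamma(15/2, 49/8)
obs 2: x=1 → posterior Inverse-Gamma(8, 65/8)
obs 3: x=0 → posterior Inverse-Gamma(17/2, 69/8)
obs 4: x=-3/2 → posterior Inverse-Gamma(9, 35/4)
obs 5: x=3 → posterior Inverse-Gamma(19/2, 67/4)
obs 6: x=-7/2 → posterior Inverse-Gamma(10, 159/8)
obs 7: x=-3/2 → posterior Inverse-Gamma(21/2, 20)
obs 8: x=-5/4 → posterior Inverse-Gamma(11, 641/32)
obs 9: x=-5 → posterior Inverse-Gamma(23/2, 897/32)
obs 10: x=5/2 → posterior Inverse-Gamma(12, 1093/32)
obs 11: x=-7/2 → posterior Inverse-Gamma(25/2, 1193/32)

1193/432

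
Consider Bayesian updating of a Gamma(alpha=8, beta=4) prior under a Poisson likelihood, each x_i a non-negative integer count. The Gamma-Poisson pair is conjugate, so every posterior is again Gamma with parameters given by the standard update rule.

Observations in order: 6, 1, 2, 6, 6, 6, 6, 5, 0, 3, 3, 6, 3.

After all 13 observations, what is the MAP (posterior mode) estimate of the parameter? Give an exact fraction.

60/17

obs 1: x=6 → posterior Gamma(14, 5)
obs 2: x=1 → posterior Gamma(15, 6)
obs 3: x=2 → posterior Gamma(17, 7)
obs 4: x=6 → posterior Gamma(23, 8)
obs 5: x=6 → posterior Gamma(29, 9)
obs 6: x=6 → posterior Gamma(35, 10)
obs 7: x=6 → posterior Gamma(41, 11)
obs 8: x=5 → posterior Gamma(46, 12)
obs 9: x=0 → posterior Gamma(46, 13)
obs 10: x=3 → posterior Gamma(49, 14)
obs 11: x=3 → posterior Gamma(52, 15)
obs 12: x=6 → posterior Gamma(58, 16)
obs 13: x=3 → posterior Gamma(61, 17)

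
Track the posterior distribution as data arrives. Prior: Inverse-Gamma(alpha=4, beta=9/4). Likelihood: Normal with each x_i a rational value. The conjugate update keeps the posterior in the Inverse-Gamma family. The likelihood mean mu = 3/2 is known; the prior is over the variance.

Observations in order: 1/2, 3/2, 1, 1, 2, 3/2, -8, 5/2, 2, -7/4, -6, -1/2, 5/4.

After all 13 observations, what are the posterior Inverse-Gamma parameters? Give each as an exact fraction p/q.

obs 1: x=1/2 → posterior Inverse-Gamma(9/2, 11/4)
obs 2: x=3/2 → posterior Inverse-Gamma(5, 11/4)
obs 3: x=1 → posterior Inverse-Gamma(11/2, 23/8)
obs 4: x=1 → posterior Inverse-Gamma(6, 3)
obs 5: x=2 → posterior Inverse-Gamma(13/2, 25/8)
obs 6: x=3/2 → posterior Inverse-Gamma(7, 25/8)
obs 7: x=-8 → posterior Inverse-Gamma(15/2, 193/4)
obs 8: x=5/2 → posterior Inverse-Gamma(8, 195/4)
obs 9: x=2 → posterior Inverse-Gamma(17/2, 391/8)
obs 10: x=-7/4 → posterior Inverse-Gamma(9, 1733/32)
obs 11: x=-6 → posterior Inverse-Gamma(19/2, 2633/32)
obs 12: x=-1/2 → posterior Inverse-Gamma(10, 2697/32)
obs 13: x=5/4 → posterior Inverse-Gamma(21/2, 1349/16)

alpha=21/2, beta=1349/16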